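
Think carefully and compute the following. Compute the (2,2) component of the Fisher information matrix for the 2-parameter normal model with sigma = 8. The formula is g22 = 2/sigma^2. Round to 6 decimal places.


For the 2-parameter normal family, the Fisher metric has:
  g11 = 1/sigma^2, g22 = 2/sigma^2.
sigma = 8, sigma^2 = 64.
g22 = 0.031250

0.031250


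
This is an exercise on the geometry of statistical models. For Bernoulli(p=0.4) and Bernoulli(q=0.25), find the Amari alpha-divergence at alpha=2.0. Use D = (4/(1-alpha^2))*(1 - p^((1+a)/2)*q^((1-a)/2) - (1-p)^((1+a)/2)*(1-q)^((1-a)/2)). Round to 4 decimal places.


Amari alpha-divergence:
D = (4/(1-alpha^2))*(1 - p^((1+a)/2)*q^((1-a)/2) - (1-p)^((1+a)/2)*(1-q)^((1-a)/2)).
alpha = 2.0, p = 0.4, q = 0.25.
e1 = (1+alpha)/2 = 1.5, e2 = (1-alpha)/2 = -0.5.
t1 = p^e1 * q^e2 = 0.4^1.5 * 0.25^-0.5 = 0.505964.
t2 = (1-p)^e1 * (1-q)^e2 = 0.6^1.5 * 0.75^-0.5 = 0.536656.
4/(1-alpha^2) = -1.333333.
D = -1.333333*(1 - 0.505964 - 0.536656) = 0.0568

0.0568


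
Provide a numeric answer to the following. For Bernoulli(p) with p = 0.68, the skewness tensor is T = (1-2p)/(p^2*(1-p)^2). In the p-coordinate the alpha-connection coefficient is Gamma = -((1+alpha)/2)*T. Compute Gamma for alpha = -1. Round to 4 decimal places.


Skewness (Amari-Chentsov) tensor: T = (1-2p)/(p^2*(1-p)^2).
p = 0.68, 1-2p = -0.36, p^2 = 0.4624, (1-p)^2 = 0.1024.
T = -0.36/(0.4624 * 0.1024) = -7.602995.
In the p-coordinate, Gamma^(alpha) = Gamma^(0) - (alpha/2)*T with Gamma^(0) = (1/2)*g'(p) = -T/2,
so Gamma^(alpha) = -((1+alpha)/2)*T.
alpha = -1, -(1+alpha)/2 = 0.0.
Gamma = 0.0 * -7.602995 = 0.0000

0.0000


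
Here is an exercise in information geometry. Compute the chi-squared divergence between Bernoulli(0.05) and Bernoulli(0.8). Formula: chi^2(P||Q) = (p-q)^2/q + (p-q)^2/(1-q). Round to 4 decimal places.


Chi-squared divergence between Bernoulli distributions:
chi^2 = (p-q)^2/q + (p-q)^2/(1-q).
p = 0.05, q = 0.8, p-q = -0.75.
(p-q)^2 = 0.5625.
term1 = 0.5625/0.8 = 0.703125.
term2 = 0.5625/0.2 = 2.8125.
chi^2 = 0.703125 + 2.8125 = 3.5156

3.5156


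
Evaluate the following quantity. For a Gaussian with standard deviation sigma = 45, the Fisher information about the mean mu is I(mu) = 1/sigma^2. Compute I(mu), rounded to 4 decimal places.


The Fisher information for the mean of a normal distribution is I(mu) = 1/sigma^2.
sigma = 45, so sigma^2 = 2025.
I(mu) = 1/2025 = 0.0005

0.0005


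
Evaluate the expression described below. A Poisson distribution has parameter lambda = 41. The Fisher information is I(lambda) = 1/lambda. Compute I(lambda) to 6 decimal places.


Fisher information for Poisson: I(lambda) = 1/lambda.
lambda = 41.
I(lambda) = 1/41 = 0.024390

0.024390


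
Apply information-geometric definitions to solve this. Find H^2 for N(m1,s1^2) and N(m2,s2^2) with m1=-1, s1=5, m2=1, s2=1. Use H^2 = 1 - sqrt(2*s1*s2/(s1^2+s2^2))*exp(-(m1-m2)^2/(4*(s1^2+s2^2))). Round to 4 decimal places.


Squared Hellinger distance for Gaussians:
H^2 = 1 - sqrt(2*s1*s2/(s1^2+s2^2)) * exp(-(m1-m2)^2/(4*(s1^2+s2^2))).
s1^2 = 25, s2^2 = 1, s1^2+s2^2 = 26.
sqrt(2*5*1/(26)) = 0.620174.
(m1-m2)^2 = (-2)^2 = 4.
exp(-4/(4*26)) = exp(-0.038462) = 0.962269.
H^2 = 1 - 0.620174*0.962269 = 0.4032

0.4032


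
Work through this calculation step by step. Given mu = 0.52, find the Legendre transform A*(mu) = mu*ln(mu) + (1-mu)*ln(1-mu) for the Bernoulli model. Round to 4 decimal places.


Legendre transform for Bernoulli:
A*(mu) = mu*log(mu) + (1-mu)*log(1-mu).
mu = 0.52, 1-mu = 0.48.
mu*log(mu) = 0.52*log(0.52) = -0.340042.
(1-mu)*log(1-mu) = 0.48*log(0.48) = -0.352305.
A* = -0.340042 + -0.352305 = -0.6923

-0.6923


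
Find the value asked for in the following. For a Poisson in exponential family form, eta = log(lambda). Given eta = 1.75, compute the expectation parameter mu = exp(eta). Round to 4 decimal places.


Expectation parameter for Poisson exponential family:
mu = exp(eta).
eta = 1.75.
mu = exp(1.75) = 5.7546

5.7546


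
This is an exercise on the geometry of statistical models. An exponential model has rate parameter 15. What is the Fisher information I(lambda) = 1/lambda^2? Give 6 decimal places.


Fisher information for exponential: I(lambda) = 1/lambda^2.
lambda = 15, lambda^2 = 225.
I = 1/225 = 0.004444

0.004444


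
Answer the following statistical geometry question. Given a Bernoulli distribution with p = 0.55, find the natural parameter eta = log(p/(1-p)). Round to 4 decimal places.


Natural parameter for Bernoulli: eta = log(p/(1-p)).
p = 0.55, 1-p = 0.45.
p/(1-p) = 1.222222.
eta = log(1.222222) = 0.2007

0.2007


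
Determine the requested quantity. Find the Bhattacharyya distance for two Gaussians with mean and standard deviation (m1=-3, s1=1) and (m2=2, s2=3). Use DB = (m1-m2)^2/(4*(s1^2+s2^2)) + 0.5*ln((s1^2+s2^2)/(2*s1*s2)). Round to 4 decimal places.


Bhattacharyya distance between two Gaussians:
DB = (m1-m2)^2/(4*(s1^2+s2^2)) + (1/2)*ln((s1^2+s2^2)/(2*s1*s2)).
(m1-m2)^2 = (-5)^2 = 25.
s1^2+s2^2 = 1 + 9 = 10.
term1 = 25/40 = 0.625.
term2 = 0.5*ln(10/6.0) = 0.255413.
DB = 0.625 + 0.255413 = 0.8804

0.8804


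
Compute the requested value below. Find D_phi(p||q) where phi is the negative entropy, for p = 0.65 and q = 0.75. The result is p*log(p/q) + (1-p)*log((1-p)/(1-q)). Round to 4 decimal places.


Bregman divergence with negative entropy generator:
D = p*log(p/q) + (1-p)*log((1-p)/(1-q)).
p = 0.65, q = 0.75.
p*log(p/q) = 0.65*log(0.65/0.75) = -0.093016.
(1-p)*log((1-p)/(1-q)) = 0.35*log(0.35/0.25) = 0.117765.
D = -0.093016 + 0.117765 = 0.0247

0.0247


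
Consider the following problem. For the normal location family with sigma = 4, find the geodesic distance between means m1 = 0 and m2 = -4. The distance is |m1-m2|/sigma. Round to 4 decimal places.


On the fixed-variance normal subfamily, geodesic distance = |m1-m2|/sigma.
|0 - -4| = 4.
sigma = 4.
d = 4/4 = 1.0000

1.0000


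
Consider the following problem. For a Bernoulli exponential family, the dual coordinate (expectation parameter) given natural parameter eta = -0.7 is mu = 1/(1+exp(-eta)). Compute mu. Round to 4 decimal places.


Dual coordinate (expectation parameter) for Bernoulli:
mu = 1/(1+exp(-eta)).
eta = -0.7.
exp(-eta) = exp(0.7) = 2.013753.
mu = 1/(1+2.013753) = 0.3318

0.3318


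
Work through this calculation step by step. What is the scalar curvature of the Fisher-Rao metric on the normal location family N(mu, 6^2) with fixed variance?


This family has a single free parameter, so its statistical manifold
is 1-dimensional. The Riemann curvature tensor of any 1-dimensional
Riemannian manifold vanishes identically, so R = 0.

0


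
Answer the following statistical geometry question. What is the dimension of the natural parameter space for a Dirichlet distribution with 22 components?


Exponential family dimension calculation:
Dirichlet with 22 components has 22 natural parameters.

22


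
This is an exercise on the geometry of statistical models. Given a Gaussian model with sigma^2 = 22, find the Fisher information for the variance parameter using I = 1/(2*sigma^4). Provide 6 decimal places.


Fisher information for variance: I(sigma^2) = 1/(2*sigma^4).
sigma^2 = 22, so sigma^4 = 484.
I = 1/(2*484) = 1/968 = 0.001033

0.001033


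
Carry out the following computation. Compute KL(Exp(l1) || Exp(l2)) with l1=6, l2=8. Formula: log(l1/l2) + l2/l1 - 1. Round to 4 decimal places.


KL divergence for exponential family:
KL = log(l1/l2) + l2/l1 - 1.
log(6/8) = -0.287682.
8/6 = 1.333333.
KL = -0.287682 + 1.333333 - 1 = 0.0457

0.0457


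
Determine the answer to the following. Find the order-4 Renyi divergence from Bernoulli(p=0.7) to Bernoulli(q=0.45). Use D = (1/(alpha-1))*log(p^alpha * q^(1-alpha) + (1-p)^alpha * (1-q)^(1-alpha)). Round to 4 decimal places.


Renyi divergence of order alpha between Bernoulli distributions:
D = (1/(alpha-1))*log(p^alpha * q^(1-alpha) + (1-p)^alpha * (1-q)^(1-alpha)).
alpha = 4, p = 0.7, q = 0.45.
p^alpha * q^(1-alpha) = 0.7^4 * 0.45^-3 = 2.634842.
(1-p)^alpha * (1-q)^(1-alpha) = 0.3^4 * 0.55^-3 = 0.048685.
sum = 2.634842 + 0.048685 = 2.683527.
D = (1/3)*log(2.683527) = 0.3290

0.3290


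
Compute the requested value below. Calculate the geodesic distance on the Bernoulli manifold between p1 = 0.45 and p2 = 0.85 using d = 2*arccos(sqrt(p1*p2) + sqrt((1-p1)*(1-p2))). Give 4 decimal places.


Geodesic distance on Bernoulli manifold:
d(p1,p2) = 2*arccos(sqrt(p1*p2) + sqrt((1-p1)*(1-p2))).
sqrt(p1*p2) = sqrt(0.45*0.85) = 0.618466.
sqrt((1-p1)*(1-p2)) = sqrt(0.55*0.15) = 0.287228.
arg = 0.618466 + 0.287228 = 0.905694.
d = 2*arccos(0.905694) = 0.8756

0.8756


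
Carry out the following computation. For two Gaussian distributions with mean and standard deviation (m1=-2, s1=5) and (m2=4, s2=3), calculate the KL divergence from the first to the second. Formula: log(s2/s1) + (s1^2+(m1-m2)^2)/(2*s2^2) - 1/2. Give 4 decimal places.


KL divergence between normal distributions:
KL = log(s2/s1) + (s1^2 + (m1-m2)^2)/(2*s2^2) - 1/2.
log(3/5) = -0.510826.
(5^2 + (-2-4)^2)/(2*3^2) = (25 + 36)/18 = 3.388889.
KL = -0.510826 + 3.388889 - 0.5 = 2.3781

2.3781


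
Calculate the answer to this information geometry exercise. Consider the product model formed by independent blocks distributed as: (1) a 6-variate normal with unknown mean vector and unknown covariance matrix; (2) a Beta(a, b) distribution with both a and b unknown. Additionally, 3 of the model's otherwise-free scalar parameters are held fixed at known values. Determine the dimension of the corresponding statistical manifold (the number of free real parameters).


The dimension of a statistical manifold equals the number of free
(independent) real parameters of the model. For a product of independent
blocks the parameter counts add.
- 6-variate normal: 6 (mean) + 6*7/2 = 21 (symmetric covariance) = 27.
- Beta (a, b): 2.
Total = 27 + 2 = 29.
3 parameter(s) fixed at known values: 29 - 3 = 26.
Dimension = 26

26


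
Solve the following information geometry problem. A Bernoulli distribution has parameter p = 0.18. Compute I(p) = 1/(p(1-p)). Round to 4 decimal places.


For Bernoulli(p), Fisher information is I(p) = 1/(p*(1-p)).
p = 0.18, 1-p = 0.82.
p*(1-p) = 0.1476.
I(p) = 1/0.1476 = 6.7751

6.7751


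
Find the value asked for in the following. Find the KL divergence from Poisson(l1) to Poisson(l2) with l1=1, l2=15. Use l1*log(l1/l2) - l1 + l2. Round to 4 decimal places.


KL divergence for Poisson:
KL = l1*log(l1/l2) - l1 + l2.
l1 = 1, l2 = 15.
log(1/15) = -2.70805.
l1*log(l1/l2) = 1 * -2.70805 = -2.70805.
KL = -2.70805 - 1 + 15 = 11.2919

11.2919


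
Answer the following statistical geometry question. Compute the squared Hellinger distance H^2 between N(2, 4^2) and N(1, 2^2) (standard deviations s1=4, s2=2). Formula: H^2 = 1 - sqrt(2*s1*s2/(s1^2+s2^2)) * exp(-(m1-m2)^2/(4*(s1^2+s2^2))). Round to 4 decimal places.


Squared Hellinger distance for Gaussians:
H^2 = 1 - sqrt(2*s1*s2/(s1^2+s2^2)) * exp(-(m1-m2)^2/(4*(s1^2+s2^2))).
s1^2 = 16, s2^2 = 4, s1^2+s2^2 = 20.
sqrt(2*4*2/(20)) = 0.894427.
(m1-m2)^2 = (1)^2 = 1.
exp(-1/(4*20)) = exp(-0.0125) = 0.987578.
H^2 = 1 - 0.894427*0.987578 = 0.1167

0.1167


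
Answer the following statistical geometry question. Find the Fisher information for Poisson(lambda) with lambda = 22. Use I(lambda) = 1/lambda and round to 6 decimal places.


Fisher information for Poisson: I(lambda) = 1/lambda.
lambda = 22.
I(lambda) = 1/22 = 0.045455

0.045455


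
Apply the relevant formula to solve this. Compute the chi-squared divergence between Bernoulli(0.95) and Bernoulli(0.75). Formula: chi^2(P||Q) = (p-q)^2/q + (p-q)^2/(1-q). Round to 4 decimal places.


Chi-squared divergence between Bernoulli distributions:
chi^2 = (p-q)^2/q + (p-q)^2/(1-q).
p = 0.95, q = 0.75, p-q = 0.2.
(p-q)^2 = 0.04.
term1 = 0.04/0.75 = 0.053333.
term2 = 0.04/0.25 = 0.16.
chi^2 = 0.053333 + 0.16 = 0.2133

0.2133


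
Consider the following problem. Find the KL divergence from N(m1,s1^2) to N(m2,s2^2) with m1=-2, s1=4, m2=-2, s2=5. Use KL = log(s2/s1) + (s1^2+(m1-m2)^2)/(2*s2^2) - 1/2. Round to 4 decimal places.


KL divergence between normal distributions:
KL = log(s2/s1) + (s1^2 + (m1-m2)^2)/(2*s2^2) - 1/2.
log(5/4) = 0.223144.
(4^2 + (-2--2)^2)/(2*5^2) = (16 + 0)/50 = 0.32.
KL = 0.223144 + 0.32 - 0.5 = 0.0431

0.0431


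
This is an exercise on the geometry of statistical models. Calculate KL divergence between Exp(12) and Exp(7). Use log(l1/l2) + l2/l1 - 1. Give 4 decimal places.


KL divergence for exponential family:
KL = log(l1/l2) + l2/l1 - 1.
log(12/7) = 0.538997.
7/12 = 0.583333.
KL = 0.538997 + 0.583333 - 1 = 0.1223

0.1223


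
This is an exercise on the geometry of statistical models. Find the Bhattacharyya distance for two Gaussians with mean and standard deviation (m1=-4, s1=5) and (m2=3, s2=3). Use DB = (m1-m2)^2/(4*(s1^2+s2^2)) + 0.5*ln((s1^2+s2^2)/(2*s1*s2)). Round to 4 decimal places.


Bhattacharyya distance between two Gaussians:
DB = (m1-m2)^2/(4*(s1^2+s2^2)) + (1/2)*ln((s1^2+s2^2)/(2*s1*s2)).
(m1-m2)^2 = (-7)^2 = 49.
s1^2+s2^2 = 25 + 9 = 34.
term1 = 49/136 = 0.360294.
term2 = 0.5*ln(34/30.0) = 0.062582.
DB = 0.360294 + 0.062582 = 0.4229

0.4229


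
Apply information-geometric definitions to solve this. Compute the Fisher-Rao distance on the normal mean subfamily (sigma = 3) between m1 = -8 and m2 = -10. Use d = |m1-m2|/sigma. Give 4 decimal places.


On the fixed-variance normal subfamily, geodesic distance = |m1-m2|/sigma.
|-8 - -10| = 2.
sigma = 3.
d = 2/3 = 0.6667

0.6667


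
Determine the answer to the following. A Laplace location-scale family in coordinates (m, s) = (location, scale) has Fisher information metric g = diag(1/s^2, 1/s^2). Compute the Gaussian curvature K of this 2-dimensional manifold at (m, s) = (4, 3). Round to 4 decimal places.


The metric has the form g = (A dm^2 + B ds^2)/s^2 with A = 1, B = 1.
Substitute u = sqrt(A/B)*m: g = B*(du^2 + ds^2)/s^2, i.e. B times the
Poincare upper half-plane metric, which has constant Gaussian curvature -1.
Scaling a 2D metric by a constant c divides the Gaussian curvature by c,
so K = -1/B = -1/(1) = -1.0000 everywhere (the point (m, s) = (4, 3) is irrelevant:
the curvature is constant).
The requested Gaussian curvature is K = -1.0000.

-1.0000


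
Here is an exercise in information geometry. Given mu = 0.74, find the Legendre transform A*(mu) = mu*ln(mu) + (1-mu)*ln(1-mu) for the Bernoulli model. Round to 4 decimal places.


Legendre transform for Bernoulli:
A*(mu) = mu*log(mu) + (1-mu)*log(1-mu).
mu = 0.74, 1-mu = 0.26.
mu*log(mu) = 0.74*log(0.74) = -0.222818.
(1-mu)*log(1-mu) = 0.26*log(0.26) = -0.350239.
A* = -0.222818 + -0.350239 = -0.5731

-0.5731


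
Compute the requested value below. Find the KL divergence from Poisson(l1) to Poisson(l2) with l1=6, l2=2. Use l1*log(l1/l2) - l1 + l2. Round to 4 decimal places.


KL divergence for Poisson:
KL = l1*log(l1/l2) - l1 + l2.
l1 = 6, l2 = 2.
log(6/2) = 1.098612.
l1*log(l1/l2) = 6 * 1.098612 = 6.591674.
KL = 6.591674 - 6 + 2 = 2.5917

2.5917


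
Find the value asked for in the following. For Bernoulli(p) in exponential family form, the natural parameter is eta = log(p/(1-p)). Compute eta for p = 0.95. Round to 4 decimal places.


Natural parameter for Bernoulli: eta = log(p/(1-p)).
p = 0.95, 1-p = 0.05.
p/(1-p) = 19.0.
eta = log(19.0) = 2.9444

2.9444


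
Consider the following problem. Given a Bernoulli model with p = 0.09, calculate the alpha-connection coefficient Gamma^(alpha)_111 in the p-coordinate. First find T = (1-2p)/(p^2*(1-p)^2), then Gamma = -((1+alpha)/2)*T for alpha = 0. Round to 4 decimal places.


Skewness (Amari-Chentsov) tensor: T = (1-2p)/(p^2*(1-p)^2).
p = 0.09, 1-2p = 0.82, p^2 = 0.0081, (1-p)^2 = 0.8281.
T = 0.82/(0.0081 * 0.8281) = 122.249206.
In the p-coordinate, Gamma^(alpha) = Gamma^(0) - (alpha/2)*T with Gamma^(0) = (1/2)*g'(p) = -T/2,
so Gamma^(alpha) = -((1+alpha)/2)*T.
alpha = 0, -(1+alpha)/2 = -0.5.
Gamma = -0.5 * 122.249206 = -61.1246

-61.1246


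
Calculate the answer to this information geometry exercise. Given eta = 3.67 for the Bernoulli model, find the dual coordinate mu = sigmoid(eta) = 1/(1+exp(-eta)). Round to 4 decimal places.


Dual coordinate (expectation parameter) for Bernoulli:
mu = 1/(1+exp(-eta)).
eta = 3.67.
exp(-eta) = exp(-3.67) = 0.025476.
mu = 1/(1+0.025476) = 0.9752

0.9752


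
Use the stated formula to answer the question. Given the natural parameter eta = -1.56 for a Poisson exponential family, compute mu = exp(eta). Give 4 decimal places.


Expectation parameter for Poisson exponential family:
mu = exp(eta).
eta = -1.56.
mu = exp(-1.56) = 0.2101

0.2101


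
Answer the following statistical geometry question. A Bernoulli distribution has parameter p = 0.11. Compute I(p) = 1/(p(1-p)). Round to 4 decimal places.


For Bernoulli(p), Fisher information is I(p) = 1/(p*(1-p)).
p = 0.11, 1-p = 0.89.
p*(1-p) = 0.0979.
I(p) = 1/0.0979 = 10.2145

10.2145


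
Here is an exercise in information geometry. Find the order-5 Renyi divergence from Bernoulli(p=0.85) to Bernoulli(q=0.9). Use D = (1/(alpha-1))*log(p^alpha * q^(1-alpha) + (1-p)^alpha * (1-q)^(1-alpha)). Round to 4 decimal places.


Renyi divergence of order alpha between Bernoulli distributions:
D = (1/(alpha-1))*log(p^alpha * q^(1-alpha) + (1-p)^alpha * (1-q)^(1-alpha)).
alpha = 5, p = 0.85, q = 0.9.
p^alpha * q^(1-alpha) = 0.85^5 * 0.9^-4 = 0.676277.
(1-p)^alpha * (1-q)^(1-alpha) = 0.15^5 * 0.1^-4 = 0.759375.
sum = 0.676277 + 0.759375 = 1.435652.
D = (1/4)*log(1.435652) = 0.0904

0.0904


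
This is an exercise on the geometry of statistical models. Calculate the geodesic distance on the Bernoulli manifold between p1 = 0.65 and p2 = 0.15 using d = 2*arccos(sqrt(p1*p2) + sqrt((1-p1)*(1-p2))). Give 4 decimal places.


Geodesic distance on Bernoulli manifold:
d(p1,p2) = 2*arccos(sqrt(p1*p2) + sqrt((1-p1)*(1-p2))).
sqrt(p1*p2) = sqrt(0.65*0.15) = 0.31225.
sqrt((1-p1)*(1-p2)) = sqrt(0.35*0.85) = 0.545436.
arg = 0.31225 + 0.545436 = 0.857686.
d = 2*arccos(0.857686) = 1.0801

1.0801


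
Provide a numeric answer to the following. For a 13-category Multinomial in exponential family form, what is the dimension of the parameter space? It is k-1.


Exponential family dimension calculation:
For Multinomial with k=13 categories, dim = k-1 = 12.

12


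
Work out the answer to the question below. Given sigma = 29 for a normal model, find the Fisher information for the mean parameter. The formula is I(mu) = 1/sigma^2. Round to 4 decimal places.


The Fisher information for the mean of a normal distribution is I(mu) = 1/sigma^2.
sigma = 29, so sigma^2 = 841.
I(mu) = 1/841 = 0.0012

0.0012


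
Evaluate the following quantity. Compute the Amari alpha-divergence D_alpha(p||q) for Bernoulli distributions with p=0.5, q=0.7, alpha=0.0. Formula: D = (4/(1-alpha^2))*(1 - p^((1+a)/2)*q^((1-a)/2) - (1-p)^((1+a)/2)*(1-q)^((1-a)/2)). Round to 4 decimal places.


Amari alpha-divergence:
D = (4/(1-alpha^2))*(1 - p^((1+a)/2)*q^((1-a)/2) - (1-p)^((1+a)/2)*(1-q)^((1-a)/2)).
alpha = 0.0, p = 0.5, q = 0.7.
e1 = (1+alpha)/2 = 0.5, e2 = (1-alpha)/2 = 0.5.
t1 = p^e1 * q^e2 = 0.5^0.5 * 0.7^0.5 = 0.591608.
t2 = (1-p)^e1 * (1-q)^e2 = 0.5^0.5 * 0.3^0.5 = 0.387298.
4/(1-alpha^2) = 4.0.
D = 4.0*(1 - 0.591608 - 0.387298) = 0.0844

0.0844


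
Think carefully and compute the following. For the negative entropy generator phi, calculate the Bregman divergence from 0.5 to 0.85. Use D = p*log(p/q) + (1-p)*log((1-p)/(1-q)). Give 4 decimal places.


Bregman divergence with negative entropy generator:
D = p*log(p/q) + (1-p)*log((1-p)/(1-q)).
p = 0.5, q = 0.85.
p*log(p/q) = 0.5*log(0.5/0.85) = -0.265314.
(1-p)*log((1-p)/(1-q)) = 0.5*log(0.5/0.15) = 0.601986.
D = -0.265314 + 0.601986 = 0.3367

0.3367


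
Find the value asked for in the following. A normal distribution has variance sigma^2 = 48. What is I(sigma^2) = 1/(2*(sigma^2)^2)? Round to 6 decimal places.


Fisher information for variance: I(sigma^2) = 1/(2*sigma^4).
sigma^2 = 48, so sigma^4 = 2304.
I = 1/(2*2304) = 1/4608 = 0.000217

0.000217


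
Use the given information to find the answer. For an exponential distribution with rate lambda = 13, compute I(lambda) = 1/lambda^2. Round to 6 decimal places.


Fisher information for exponential: I(lambda) = 1/lambda^2.
lambda = 13, lambda^2 = 169.
I = 1/169 = 0.005917

0.005917


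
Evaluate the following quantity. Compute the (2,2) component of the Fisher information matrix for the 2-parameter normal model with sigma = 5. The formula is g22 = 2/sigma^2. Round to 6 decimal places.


For the 2-parameter normal family, the Fisher metric has:
  g11 = 1/sigma^2, g22 = 2/sigma^2.
sigma = 5, sigma^2 = 25.
g22 = 0.080000

0.080000


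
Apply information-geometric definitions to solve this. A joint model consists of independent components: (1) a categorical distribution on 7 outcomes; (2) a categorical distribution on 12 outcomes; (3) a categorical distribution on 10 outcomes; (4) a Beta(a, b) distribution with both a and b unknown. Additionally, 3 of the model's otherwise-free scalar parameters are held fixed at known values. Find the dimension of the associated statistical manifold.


The dimension of a statistical manifold equals the number of free
(independent) real parameters of the model. For a product of independent
blocks the parameter counts add.
- categorical on 7 outcomes (probabilities sum to 1): 7-1 = 6.
- categorical on 12 outcomes (probabilities sum to 1): 12-1 = 11.
- categorical on 10 outcomes (probabilities sum to 1): 10-1 = 9.
- Beta (a, b): 2.
Total = 6 + 11 + 9 + 2 = 28.
3 parameter(s) fixed at known values: 28 - 3 = 25.
Dimension = 25

25


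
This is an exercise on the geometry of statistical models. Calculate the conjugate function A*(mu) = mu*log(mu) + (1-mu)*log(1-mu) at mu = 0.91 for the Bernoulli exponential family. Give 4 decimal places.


Legendre transform for Bernoulli:
A*(mu) = mu*log(mu) + (1-mu)*log(1-mu).
mu = 0.91, 1-mu = 0.09.
mu*log(mu) = 0.91*log(0.91) = -0.085823.
(1-mu)*log(1-mu) = 0.09*log(0.09) = -0.216715.
A* = -0.085823 + -0.216715 = -0.3025

-0.3025


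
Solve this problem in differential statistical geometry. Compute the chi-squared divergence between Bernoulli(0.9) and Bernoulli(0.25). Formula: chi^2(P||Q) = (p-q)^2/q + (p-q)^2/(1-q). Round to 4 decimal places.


Chi-squared divergence between Bernoulli distributions:
chi^2 = (p-q)^2/q + (p-q)^2/(1-q).
p = 0.9, q = 0.25, p-q = 0.65.
(p-q)^2 = 0.4225.
term1 = 0.4225/0.25 = 1.69.
term2 = 0.4225/0.75 = 0.563333.
chi^2 = 1.69 + 0.563333 = 2.2533

2.2533


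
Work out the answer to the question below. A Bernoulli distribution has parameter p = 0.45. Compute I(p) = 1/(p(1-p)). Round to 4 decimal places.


For Bernoulli(p), Fisher information is I(p) = 1/(p*(1-p)).
p = 0.45, 1-p = 0.55.
p*(1-p) = 0.2475.
I(p) = 1/0.2475 = 4.0404

4.0404


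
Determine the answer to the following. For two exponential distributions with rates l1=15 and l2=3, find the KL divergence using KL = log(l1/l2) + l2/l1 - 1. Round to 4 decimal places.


KL divergence for exponential family:
KL = log(l1/l2) + l2/l1 - 1.
log(15/3) = 1.609438.
3/15 = 0.2.
KL = 1.609438 + 0.2 - 1 = 0.8094

0.8094


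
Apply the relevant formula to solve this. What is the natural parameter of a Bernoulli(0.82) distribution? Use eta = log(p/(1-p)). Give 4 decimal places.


Natural parameter for Bernoulli: eta = log(p/(1-p)).
p = 0.82, 1-p = 0.18.
p/(1-p) = 4.555556.
eta = log(4.555556) = 1.5163

1.5163


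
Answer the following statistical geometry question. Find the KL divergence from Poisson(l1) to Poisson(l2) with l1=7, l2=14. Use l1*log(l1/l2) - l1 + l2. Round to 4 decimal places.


KL divergence for Poisson:
KL = l1*log(l1/l2) - l1 + l2.
l1 = 7, l2 = 14.
log(7/14) = -0.693147.
l1*log(l1/l2) = 7 * -0.693147 = -4.85203.
KL = -4.85203 - 7 + 14 = 2.1480

2.1480


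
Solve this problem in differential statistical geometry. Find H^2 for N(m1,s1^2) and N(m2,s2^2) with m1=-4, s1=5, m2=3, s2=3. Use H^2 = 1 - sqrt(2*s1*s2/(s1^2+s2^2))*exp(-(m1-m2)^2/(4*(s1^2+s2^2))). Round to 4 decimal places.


Squared Hellinger distance for Gaussians:
H^2 = 1 - sqrt(2*s1*s2/(s1^2+s2^2)) * exp(-(m1-m2)^2/(4*(s1^2+s2^2))).
s1^2 = 25, s2^2 = 9, s1^2+s2^2 = 34.
sqrt(2*5*3/(34)) = 0.939336.
(m1-m2)^2 = (-7)^2 = 49.
exp(-49/(4*34)) = exp(-0.360294) = 0.697471.
H^2 = 1 - 0.939336*0.697471 = 0.3448

0.3448


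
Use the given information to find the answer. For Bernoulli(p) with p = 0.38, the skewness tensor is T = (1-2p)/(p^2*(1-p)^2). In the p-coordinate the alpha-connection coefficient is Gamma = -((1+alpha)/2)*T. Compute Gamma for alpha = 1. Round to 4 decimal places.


Skewness (Amari-Chentsov) tensor: T = (1-2p)/(p^2*(1-p)^2).
p = 0.38, 1-2p = 0.24, p^2 = 0.1444, (1-p)^2 = 0.3844.
T = 0.24/(0.1444 * 0.3844) = 4.323751.
In the p-coordinate, Gamma^(alpha) = Gamma^(0) - (alpha/2)*T with Gamma^(0) = (1/2)*g'(p) = -T/2,
so Gamma^(alpha) = -((1+alpha)/2)*T.
alpha = 1, -(1+alpha)/2 = -1.0.
Gamma = -1.0 * 4.323751 = -4.3238

-4.3238


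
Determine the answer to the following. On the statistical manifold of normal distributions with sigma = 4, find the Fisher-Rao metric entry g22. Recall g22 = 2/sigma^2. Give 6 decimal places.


For the 2-parameter normal family, the Fisher metric has:
  g11 = 1/sigma^2, g22 = 2/sigma^2.
sigma = 4, sigma^2 = 16.
g22 = 0.125000

0.125000


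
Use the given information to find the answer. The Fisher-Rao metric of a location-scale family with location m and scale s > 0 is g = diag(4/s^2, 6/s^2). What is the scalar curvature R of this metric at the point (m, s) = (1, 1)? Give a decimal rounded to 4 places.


The metric has the form g = (A dm^2 + B ds^2)/s^2 with A = 4, B = 6.
Substitute u = sqrt(A/B)*m: g = B*(du^2 + ds^2)/s^2, i.e. B times the
Poincare upper half-plane metric, which has constant Gaussian curvature -1.
Scaling a 2D metric by a constant c divides the Gaussian curvature by c,
so K = -1/B = -1/(6) = -0.1667 everywhere (the point (m, s) = (1, 1) is irrelevant:
the curvature is constant).
Scalar curvature in dimension 2: R = 2K = -2/(6) = -0.3333.

-0.3333


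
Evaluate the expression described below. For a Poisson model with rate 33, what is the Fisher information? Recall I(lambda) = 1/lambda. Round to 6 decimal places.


Fisher information for Poisson: I(lambda) = 1/lambda.
lambda = 33.
I(lambda) = 1/33 = 0.030303

0.030303


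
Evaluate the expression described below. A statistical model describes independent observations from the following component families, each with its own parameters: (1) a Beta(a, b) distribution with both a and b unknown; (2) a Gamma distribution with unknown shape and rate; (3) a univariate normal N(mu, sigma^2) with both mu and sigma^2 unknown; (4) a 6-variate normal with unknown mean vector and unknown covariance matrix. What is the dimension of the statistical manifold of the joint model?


The dimension of a statistical manifold equals the number of free
(independent) real parameters of the model. For a product of independent
blocks the parameter counts add.
- Beta (a, b): 2.
- Gamma (shape, rate): 2.
- normal (mu, sigma^2): 2.
- 6-variate normal: 6 (mean) + 6*7/2 = 21 (symmetric covariance) = 27.
Total = 2 + 2 + 2 + 27 = 33.
Dimension = 33

33


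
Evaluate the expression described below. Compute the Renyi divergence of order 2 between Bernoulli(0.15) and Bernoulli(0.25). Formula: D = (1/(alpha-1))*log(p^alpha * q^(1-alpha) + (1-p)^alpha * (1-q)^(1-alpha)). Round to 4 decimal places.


Renyi divergence of order alpha between Bernoulli distributions:
D = (1/(alpha-1))*log(p^alpha * q^(1-alpha) + (1-p)^alpha * (1-q)^(1-alpha)).
alpha = 2, p = 0.15, q = 0.25.
p^alpha * q^(1-alpha) = 0.15^2 * 0.25^-1 = 0.09.
(1-p)^alpha * (1-q)^(1-alpha) = 0.85^2 * 0.75^-1 = 0.963333.
sum = 0.09 + 0.963333 = 1.053333.
D = (1/1)*log(1.053333) = 0.0520

0.0520


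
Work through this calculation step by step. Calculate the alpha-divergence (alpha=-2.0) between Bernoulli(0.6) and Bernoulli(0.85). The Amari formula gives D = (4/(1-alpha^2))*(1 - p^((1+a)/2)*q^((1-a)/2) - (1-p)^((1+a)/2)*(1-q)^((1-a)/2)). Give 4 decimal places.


Amari alpha-divergence:
D = (4/(1-alpha^2))*(1 - p^((1+a)/2)*q^((1-a)/2) - (1-p)^((1+a)/2)*(1-q)^((1-a)/2)).
alpha = -2.0, p = 0.6, q = 0.85.
e1 = (1+alpha)/2 = -0.5, e2 = (1-alpha)/2 = 1.5.
t1 = p^e1 * q^e2 = 0.6^-0.5 * 0.85^1.5 = 1.011702.
t2 = (1-p)^e1 * (1-q)^e2 = 0.4^-0.5 * 0.15^1.5 = 0.091856.
4/(1-alpha^2) = -1.333333.
D = -1.333333*(1 - 1.011702 - 0.091856) = 0.1381

0.1381


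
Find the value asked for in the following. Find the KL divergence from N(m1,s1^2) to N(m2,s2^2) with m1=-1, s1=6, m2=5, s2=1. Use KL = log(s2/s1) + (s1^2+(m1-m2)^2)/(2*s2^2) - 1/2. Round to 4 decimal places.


KL divergence between normal distributions:
KL = log(s2/s1) + (s1^2 + (m1-m2)^2)/(2*s2^2) - 1/2.
log(1/6) = -1.791759.
(6^2 + (-1-5)^2)/(2*1^2) = (36 + 36)/2 = 36.0.
KL = -1.791759 + 36.0 - 0.5 = 33.7082

33.7082


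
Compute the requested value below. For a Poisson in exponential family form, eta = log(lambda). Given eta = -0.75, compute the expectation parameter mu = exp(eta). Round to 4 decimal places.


Expectation parameter for Poisson exponential family:
mu = exp(eta).
eta = -0.75.
mu = exp(-0.75) = 0.4724

0.4724


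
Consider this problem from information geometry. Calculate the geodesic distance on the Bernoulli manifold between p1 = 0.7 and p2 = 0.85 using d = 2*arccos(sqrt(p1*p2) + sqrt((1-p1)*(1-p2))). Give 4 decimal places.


Geodesic distance on Bernoulli manifold:
d(p1,p2) = 2*arccos(sqrt(p1*p2) + sqrt((1-p1)*(1-p2))).
sqrt(p1*p2) = sqrt(0.7*0.85) = 0.771362.
sqrt((1-p1)*(1-p2)) = sqrt(0.3*0.15) = 0.212132.
arg = 0.771362 + 0.212132 = 0.983494.
d = 2*arccos(0.983494) = 0.3639

0.3639


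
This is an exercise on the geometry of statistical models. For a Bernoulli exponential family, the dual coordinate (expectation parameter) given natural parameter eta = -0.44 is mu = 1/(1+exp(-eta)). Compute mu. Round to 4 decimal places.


Dual coordinate (expectation parameter) for Bernoulli:
mu = 1/(1+exp(-eta)).
eta = -0.44.
exp(-eta) = exp(0.44) = 1.552707.
mu = 1/(1+1.552707) = 0.3917

0.3917


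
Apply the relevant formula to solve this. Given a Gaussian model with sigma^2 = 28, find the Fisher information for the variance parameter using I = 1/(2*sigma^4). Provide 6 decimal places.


Fisher information for variance: I(sigma^2) = 1/(2*sigma^4).
sigma^2 = 28, so sigma^4 = 784.
I = 1/(2*784) = 1/1568 = 0.000638

0.000638


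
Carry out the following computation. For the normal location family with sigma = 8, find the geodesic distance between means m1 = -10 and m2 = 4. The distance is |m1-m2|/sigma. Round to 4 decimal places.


On the fixed-variance normal subfamily, geodesic distance = |m1-m2|/sigma.
|-10 - 4| = 14.
sigma = 8.
d = 14/8 = 1.7500

1.7500


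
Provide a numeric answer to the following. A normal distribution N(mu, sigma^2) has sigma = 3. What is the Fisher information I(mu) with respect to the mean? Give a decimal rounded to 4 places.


The Fisher information for the mean of a normal distribution is I(mu) = 1/sigma^2.
sigma = 3, so sigma^2 = 9.
I(mu) = 1/9 = 0.1111

0.1111


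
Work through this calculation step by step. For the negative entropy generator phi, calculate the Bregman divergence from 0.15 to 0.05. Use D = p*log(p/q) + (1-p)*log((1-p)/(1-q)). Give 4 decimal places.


Bregman divergence with negative entropy generator:
D = p*log(p/q) + (1-p)*log((1-p)/(1-q)).
p = 0.15, q = 0.05.
p*log(p/q) = 0.15*log(0.15/0.05) = 0.164792.
(1-p)*log((1-p)/(1-q)) = 0.85*log(0.85/0.95) = -0.094542.
D = 0.164792 + -0.094542 = 0.0703

0.0703


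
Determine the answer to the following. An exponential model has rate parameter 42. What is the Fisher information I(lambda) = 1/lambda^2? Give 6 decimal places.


Fisher information for exponential: I(lambda) = 1/lambda^2.
lambda = 42, lambda^2 = 1764.
I = 1/1764 = 0.000567

0.000567


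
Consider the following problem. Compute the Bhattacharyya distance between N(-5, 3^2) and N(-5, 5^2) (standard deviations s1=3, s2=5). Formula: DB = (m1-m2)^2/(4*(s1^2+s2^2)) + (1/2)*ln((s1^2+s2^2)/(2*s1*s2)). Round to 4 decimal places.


Bhattacharyya distance between two Gaussians:
DB = (m1-m2)^2/(4*(s1^2+s2^2)) + (1/2)*ln((s1^2+s2^2)/(2*s1*s2)).
(m1-m2)^2 = (0)^2 = 0.
s1^2+s2^2 = 9 + 25 = 34.
term1 = 0/136 = 0.0.
term2 = 0.5*ln(34/30.0) = 0.062582.
DB = 0.0 + 0.062582 = 0.0626

0.0626


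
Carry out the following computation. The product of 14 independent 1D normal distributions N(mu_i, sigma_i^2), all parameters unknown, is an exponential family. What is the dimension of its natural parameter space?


Exponential family dimension calculation:
Each univariate normal has two natural parameters (mu/sigma^2 and -1/(2 sigma^2)).
With 14 independent components, dim = 2 * 14 = 28.

28


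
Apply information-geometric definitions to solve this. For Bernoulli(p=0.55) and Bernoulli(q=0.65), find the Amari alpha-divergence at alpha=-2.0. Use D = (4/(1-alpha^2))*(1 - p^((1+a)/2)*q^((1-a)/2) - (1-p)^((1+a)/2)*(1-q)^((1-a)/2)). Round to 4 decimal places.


Amari alpha-divergence:
D = (4/(1-alpha^2))*(1 - p^((1+a)/2)*q^((1-a)/2) - (1-p)^((1+a)/2)*(1-q)^((1-a)/2)).
alpha = -2.0, p = 0.55, q = 0.65.
e1 = (1+alpha)/2 = -0.5, e2 = (1-alpha)/2 = 1.5.
t1 = p^e1 * q^e2 = 0.55^-0.5 * 0.65^1.5 = 0.706624.
t2 = (1-p)^e1 * (1-q)^e2 = 0.45^-0.5 * 0.35^1.5 = 0.308671.
4/(1-alpha^2) = -1.333333.
D = -1.333333*(1 - 0.706624 - 0.308671) = 0.0204

0.0204


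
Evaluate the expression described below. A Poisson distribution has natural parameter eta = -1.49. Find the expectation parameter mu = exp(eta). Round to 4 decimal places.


Expectation parameter for Poisson exponential family:
mu = exp(eta).
eta = -1.49.
mu = exp(-1.49) = 0.2254

0.2254


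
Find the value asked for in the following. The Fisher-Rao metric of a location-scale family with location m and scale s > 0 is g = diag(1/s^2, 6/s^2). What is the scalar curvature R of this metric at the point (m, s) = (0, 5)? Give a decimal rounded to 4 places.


The metric has the form g = (A dm^2 + B ds^2)/s^2 with A = 1, B = 6.
Substitute u = sqrt(A/B)*m: g = B*(du^2 + ds^2)/s^2, i.e. B times the
Poincare upper half-plane metric, which has constant Gaussian curvature -1.
Scaling a 2D metric by a constant c divides the Gaussian curvature by c,
so K = -1/B = -1/(6) = -0.1667 everywhere (the point (m, s) = (0, 5) is irrelevant:
the curvature is constant).
Scalar curvature in dimension 2: R = 2K = -2/(6) = -0.3333.

-0.3333


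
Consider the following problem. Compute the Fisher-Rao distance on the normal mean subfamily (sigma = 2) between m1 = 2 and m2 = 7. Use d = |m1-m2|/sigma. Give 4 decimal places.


On the fixed-variance normal subfamily, geodesic distance = |m1-m2|/sigma.
|2 - 7| = 5.
sigma = 2.
d = 5/2 = 2.5000

2.5000


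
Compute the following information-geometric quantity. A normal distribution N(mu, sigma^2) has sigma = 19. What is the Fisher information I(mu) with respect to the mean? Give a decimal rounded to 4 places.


The Fisher information for the mean of a normal distribution is I(mu) = 1/sigma^2.
sigma = 19, so sigma^2 = 361.
I(mu) = 1/361 = 0.0028

0.0028


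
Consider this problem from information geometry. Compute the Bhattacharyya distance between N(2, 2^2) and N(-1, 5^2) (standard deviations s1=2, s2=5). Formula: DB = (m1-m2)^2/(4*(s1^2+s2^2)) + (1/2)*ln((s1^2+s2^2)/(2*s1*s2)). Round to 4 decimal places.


Bhattacharyya distance between two Gaussians:
DB = (m1-m2)^2/(4*(s1^2+s2^2)) + (1/2)*ln((s1^2+s2^2)/(2*s1*s2)).
(m1-m2)^2 = (3)^2 = 9.
s1^2+s2^2 = 4 + 25 = 29.
term1 = 9/116 = 0.077586.
term2 = 0.5*ln(29/20.0) = 0.185782.
DB = 0.077586 + 0.185782 = 0.2634

0.2634


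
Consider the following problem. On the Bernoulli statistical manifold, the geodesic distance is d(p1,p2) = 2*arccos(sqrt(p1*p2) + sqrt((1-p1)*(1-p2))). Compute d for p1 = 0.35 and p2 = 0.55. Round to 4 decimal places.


Geodesic distance on Bernoulli manifold:
d(p1,p2) = 2*arccos(sqrt(p1*p2) + sqrt((1-p1)*(1-p2))).
sqrt(p1*p2) = sqrt(0.35*0.55) = 0.438748.
sqrt((1-p1)*(1-p2)) = sqrt(0.65*0.45) = 0.540833.
arg = 0.438748 + 0.540833 = 0.979581.
d = 2*arccos(0.979581) = 0.4049

0.4049


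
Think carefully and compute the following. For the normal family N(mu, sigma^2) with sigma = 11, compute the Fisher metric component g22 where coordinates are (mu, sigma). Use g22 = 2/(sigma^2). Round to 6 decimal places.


For the 2-parameter normal family, the Fisher metric has:
  g11 = 1/sigma^2, g22 = 2/sigma^2.
sigma = 11, sigma^2 = 121.
g22 = 0.016529

0.016529


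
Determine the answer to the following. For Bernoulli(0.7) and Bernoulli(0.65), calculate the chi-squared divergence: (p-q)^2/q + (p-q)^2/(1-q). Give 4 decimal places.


Chi-squared divergence between Bernoulli distributions:
chi^2 = (p-q)^2/q + (p-q)^2/(1-q).
p = 0.7, q = 0.65, p-q = 0.05.
(p-q)^2 = 0.0025.
term1 = 0.0025/0.65 = 0.003846.
term2 = 0.0025/0.35 = 0.007143.
chi^2 = 0.003846 + 0.007143 = 0.0110

0.0110


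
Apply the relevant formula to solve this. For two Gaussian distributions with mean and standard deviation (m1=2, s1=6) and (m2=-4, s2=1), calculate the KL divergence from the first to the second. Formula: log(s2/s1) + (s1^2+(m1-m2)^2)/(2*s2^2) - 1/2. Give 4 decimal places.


KL divergence between normal distributions:
KL = log(s2/s1) + (s1^2 + (m1-m2)^2)/(2*s2^2) - 1/2.
log(1/6) = -1.791759.
(6^2 + (2--4)^2)/(2*1^2) = (36 + 36)/2 = 36.0.
KL = -1.791759 + 36.0 - 0.5 = 33.7082

33.7082


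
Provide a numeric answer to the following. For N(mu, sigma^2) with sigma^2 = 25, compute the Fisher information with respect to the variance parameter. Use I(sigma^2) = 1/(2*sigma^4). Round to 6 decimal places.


Fisher information for variance: I(sigma^2) = 1/(2*sigma^4).
sigma^2 = 25, so sigma^4 = 625.
I = 1/(2*625) = 1/1250 = 0.000800

0.000800


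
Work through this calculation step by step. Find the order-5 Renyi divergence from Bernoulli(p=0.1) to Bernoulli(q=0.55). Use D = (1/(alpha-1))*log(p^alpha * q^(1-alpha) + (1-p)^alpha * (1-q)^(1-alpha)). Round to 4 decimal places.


Renyi divergence of order alpha between Bernoulli distributions:
D = (1/(alpha-1))*log(p^alpha * q^(1-alpha) + (1-p)^alpha * (1-q)^(1-alpha)).
alpha = 5, p = 0.1, q = 0.55.
p^alpha * q^(1-alpha) = 0.1^5 * 0.55^-4 = 0.000109.
(1-p)^alpha * (1-q)^(1-alpha) = 0.9^5 * 0.45^-4 = 14.4.
sum = 0.000109 + 14.4 = 14.400109.
D = (1/4)*log(14.400109) = 0.6668

0.6668


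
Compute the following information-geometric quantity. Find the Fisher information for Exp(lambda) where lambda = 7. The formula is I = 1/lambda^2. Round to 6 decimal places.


Fisher information for exponential: I(lambda) = 1/lambda^2.
lambda = 7, lambda^2 = 49.
I = 1/49 = 0.020408

0.020408


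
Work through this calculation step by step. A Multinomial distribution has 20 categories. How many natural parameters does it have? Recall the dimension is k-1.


Exponential family dimension calculation:
For Multinomial with k=20 categories, dim = k-1 = 19.

19


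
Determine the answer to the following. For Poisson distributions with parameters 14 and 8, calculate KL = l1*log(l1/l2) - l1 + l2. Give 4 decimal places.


KL divergence for Poisson:
KL = l1*log(l1/l2) - l1 + l2.
l1 = 14, l2 = 8.
log(14/8) = 0.559616.
l1*log(l1/l2) = 14 * 0.559616 = 7.834621.
KL = 7.834621 - 14 + 8 = 1.8346

1.8346


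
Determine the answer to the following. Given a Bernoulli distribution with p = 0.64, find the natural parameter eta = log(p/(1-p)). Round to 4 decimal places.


Natural parameter for Bernoulli: eta = log(p/(1-p)).
p = 0.64, 1-p = 0.36.
p/(1-p) = 1.777778.
eta = log(1.777778) = 0.5754

0.5754


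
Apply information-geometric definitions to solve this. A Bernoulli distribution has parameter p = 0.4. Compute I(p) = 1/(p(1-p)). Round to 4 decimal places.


For Bernoulli(p), Fisher information is I(p) = 1/(p*(1-p)).
p = 0.4, 1-p = 0.6.
p*(1-p) = 0.24.
I(p) = 1/0.24 = 4.1667

4.1667
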